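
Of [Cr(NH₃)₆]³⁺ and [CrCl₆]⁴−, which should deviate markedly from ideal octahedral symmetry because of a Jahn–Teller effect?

[Cr(NH₃)₆]³⁺: Ammonia is neutral; balancing the +3 overall charge requires Cr(III). Cr sits in group 6, so the d-electron count is 6 − 3 = 3. The d³ configuration leaves the e_g set evenly filled (or empty) — no strong Jahn–Teller driving force.
[CrCl₆]⁴−: Ligand charges: each chloride is −1. With an overall charge of −4 the chromium centre must be in the +2 oxidation state. Cr sits in group 6, so the d-electron count is 6 − 2 = 4. Chloride is a weak-field ligand for a first-row metal, so the complex is high-spin. The t₂g³e_g¹ (high-spin) configuration has an unevenly filled e_g set; the Jahn–Teller theorem predicts a tetragonal distortion (typically axial elongation) to lift the degeneracy.

[CrCl₆]⁴−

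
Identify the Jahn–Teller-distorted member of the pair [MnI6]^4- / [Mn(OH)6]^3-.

[Mn(OH)6]^3-

[MnI6]^4-: Summing ligand charges against the −4 overall charge gives an oxidation state of +2 for manganese. Group 7 minus oxidation state 2 gives a d⁵ configuration. Iodide is a weak-field ligand for a first-row metal, so the complex is high-spin. The d⁵ configuration leaves the e_g set evenly filled (or empty) — no strong Jahn–Teller driving force.
[Mn(OH)6]^3-: Summing ligand charges against the −3 overall charge gives an oxidation state of +3 for manganese. Manganese is a group-7 element; Mn(III) is therefore d⁴. Hydroxide is a weak-field ligand for a first-row metal, so the complex is high-spin. The t₂g³e_g¹ (high-spin) configuration has an unevenly filled e_g set; the Jahn–Teller theorem predicts a tetragonal distortion (typically axial elongation) to lift the degeneracy.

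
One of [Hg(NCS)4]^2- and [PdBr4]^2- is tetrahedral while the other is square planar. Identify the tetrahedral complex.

For [Hg(NCS)4]^2-: Each isothiocyanate is −1; balancing the −2 overall charge requires Hg(II). Group 12 minus oxidation state 2 gives a d¹⁰ configuration. A d¹⁰ ion has no crystal-field stabilisation preference between square planar and tetrahedral, so four ligands adopt the sterically favoured tetrahedral geometry. → tetrahedral.
For [PdBr4]^2-: Ligand charges: each bromide is −1. With an overall charge of −2 the palladium centre must be in the +2 oxidation state. Pd sits in group 10, so the d-electron count is 10 − 2 = 8. A 4d d⁸ ion has a large crystal-field splitting; square planar leaves the high-energy d_{x²−y²} orbital empty and maximises CFSE. → square planar.

[Hg(NCS)4]^2-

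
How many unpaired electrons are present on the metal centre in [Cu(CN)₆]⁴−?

Ligand charges: each cyanide is −1. With an overall charge of −4 the copper centre must be in the +2 oxidation state.
Group 11 minus oxidation state 2 gives a d⁹ configuration.
In an octahedral field the d⁹ configuration is t₂g⁶e_g³ (only one arrangement possible), giving 1 unpaired electron.

1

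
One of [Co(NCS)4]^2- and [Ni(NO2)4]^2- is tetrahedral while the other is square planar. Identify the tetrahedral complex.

[Co(NCS)4]^2-

For [Co(NCS)4]^2-: Each isothiocyanate is −1; balancing the −2 overall charge requires Co(II). Co sits in group 9, so the d-electron count is 9 − 2 = 7. For a high-spin 3d d⁷ ion with weak-field ligands the small Δₜ gives little square-planar CFSE advantage, so four ligands adopt the sterically favoured tetrahedral geometry. → tetrahedral.
For [Ni(NO2)4]^2-: Each nitro (N-bound nitrite) is −1; balancing the −2 overall charge requires Ni(II). Group 10 minus oxidation state 2 gives a d⁸ configuration. Nitro (N-bound nitrite) is a strong-field ligand (high in the spectrochemical series). A 3d d⁸ ion with strong-field ligands gains enough CFSE to favour square planar over tetrahedral. → square planar.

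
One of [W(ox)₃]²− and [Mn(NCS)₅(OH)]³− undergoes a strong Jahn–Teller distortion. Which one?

[Mn(NCS)₅(OH)]³−

[W(ox)₃]²−: Summing ligand charges against the −2 overall charge gives an oxidation state of +4 for tungsten. W sits in group 6, so the d-electron count is 6 − 4 = 2. The d² configuration leaves the e_g set evenly filled (or empty) — no strong Jahn–Teller driving force.
[Mn(NCS)₅(OH)]³−: Ligand charges: each isothiocyanate is −1; each hydroxide is −1. With an overall charge of −3 the manganese centre must be in the +3 oxidation state. Mn sits in group 7, so the d-electron count is 7 − 3 = 4. Hydroxide and isothiocyanate are weak-field ligands for a first-row metal, so the complex is high-spin. The t₂g³e_g¹ (high-spin) configuration has an unevenly filled e_g set; the Jahn–Teller theorem predicts a tetragonal distortion (typically axial elongation) to lift the degeneracy.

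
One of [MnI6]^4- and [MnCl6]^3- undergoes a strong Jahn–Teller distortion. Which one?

[MnCl6]^3-

[MnI6]^4-: Each iodide is −1; balancing the −4 overall charge requires Mn(II). Mn sits in group 7, so the d-electron count is 7 − 2 = 5. Iodide is a weak-field ligand for a first-row metal, so the complex is high-spin. The d⁵ configuration leaves the e_g set evenly filled (or empty) — no strong Jahn–Teller driving force.
[MnCl6]^3-: Ligand charges: each chloride is −1. With an overall charge of −3 the manganese centre must be in the +3 oxidation state. Group 7 minus oxidation state 3 gives a d⁴ configuration. Chloride is a weak-field ligand for a first-row metal, so the complex is high-spin. The t₂g³e_g¹ (high-spin) configuration has an unevenly filled e_g set; the Jahn–Teller theorem predicts a tetragonal distortion (typically axial elongation) to lift the degeneracy.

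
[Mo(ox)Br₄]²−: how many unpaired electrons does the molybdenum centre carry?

2

Ligand charges: each oxalate is −2; each bromide is −1. With an overall charge of −2 the molybdenum centre must be in the +4 oxidation state.
Mo sits in group 6, so the d-electron count is 6 − 4 = 2.
Counting donor atoms: 1×oxalate (bidentate) → 2 donors; 4×bromide (monodentate) → 4 donors. Coordination number = 6.
In an octahedral field the d² configuration is t₂g²e_g⁰ (only one arrangement possible), giving 2 unpaired electrons.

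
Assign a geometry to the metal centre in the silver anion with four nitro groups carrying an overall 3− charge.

Ligand charges: each nitro (N-bound nitrite) is −1. With an overall charge of −3 the silver centre must be in the +1 oxidation state.
Silver is a group-11 element; Ag(I) is therefore d¹⁰.
Coordination number: 4.
A d¹⁰ ion has no crystal-field stabilisation preference between square planar and tetrahedral, so four ligands adopt the sterically favoured tetrahedral geometry.

tetrahedral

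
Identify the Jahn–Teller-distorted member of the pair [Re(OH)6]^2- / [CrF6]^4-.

[CrF6]^4-

[Re(OH)6]^2-: Ligand charges: each hydroxide is −1. With an overall charge of −2 the rhenium centre must be in the +4 oxidation state. Re sits in group 7, so the d-electron count is 7 − 4 = 3. The d³ configuration leaves the e_g set evenly filled (or empty) — no strong Jahn–Teller driving force.
[CrF6]^4-: Summing ligand charges against the −4 overall charge gives an oxidation state of +2 for chromium. Cr sits in group 6, so the d-electron count is 6 − 2 = 4. Fluoride is a weak-field ligand for a first-row metal, so the complex is high-spin. The t₂g³e_g¹ (high-spin) configuration has an unevenly filled e_g set; the Jahn–Teller theorem predicts a tetragonal distortion (typically axial elongation) to lift the degeneracy.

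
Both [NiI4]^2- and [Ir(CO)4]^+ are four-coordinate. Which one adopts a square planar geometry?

[Ir(CO)4]^+

For [NiI4]^2-: Ligand charges: each iodide is −1. With an overall charge of −2 the nickel centre must be in the +2 oxidation state. Ni sits in group 10, so the d-electron count is 10 − 2 = 8. Iodide is a weak-field ligand. With weak-field ligands the CFSE gain from square planar is small, so a 3d d⁸ ion takes the sterically preferred tetrahedral geometry. → tetrahedral.
For [Ir(CO)4]^+: Summing ligand charges against the +1 overall charge gives an oxidation state of +1 for iridium. Ir sits in group 9, so the d-electron count is 9 − 1 = 8. A 5d d⁸ ion has a large crystal-field splitting; square planar leaves the high-energy d_{x²−y²} orbital empty and maximises CFSE. → square planar.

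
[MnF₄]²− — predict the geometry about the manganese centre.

tetrahedral

Each fluoride is −1; balancing the −2 overall charge requires Mn(II).
Mn sits in group 7, so the d-electron count is 7 − 2 = 5.
Coordination number: 4.
Fluoride is a weak-field ligand.
A high-spin d⁵ ion has zero CFSE in either geometry, so four ligands adopt the sterically favoured tetrahedral geometry.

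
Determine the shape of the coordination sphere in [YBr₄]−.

Ligand charges: each bromide is −1. With an overall charge of −1 the yttrium centre must be in the +3 oxidation state.
Group 3 minus oxidation state 3 gives a d⁰ configuration.
With 4 monodentate ligands the coordination number is 4.
A d⁰ ion has no crystal-field stabilisation preference between square planar and tetrahedral, so four ligands adopt the sterically favoured tetrahedral geometry.

tetrahedral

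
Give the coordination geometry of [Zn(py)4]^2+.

Ligand charges: pyridine is neutral. With an overall charge of +2 the zinc centre must be in the +2 oxidation state.
Zinc is a group-12 element; Zn(II) is therefore d¹⁰.
With 4 monodentate ligands the coordination number is 4.
A d¹⁰ ion has no crystal-field stabilisation preference between square planar and tetrahedral, so four ligands adopt the sterically favoured tetrahedral geometry.

tetrahedral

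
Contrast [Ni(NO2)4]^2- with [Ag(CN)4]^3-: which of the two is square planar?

For [Ni(NO2)4]^2-: Ligand charges: each nitro (N-bound nitrite) is −1. With an overall charge of −2 the nickel centre must be in the +2 oxidation state. Nickel is a group-10 element; Ni(II) is therefore d⁸. Nitro (N-bound nitrite) is a strong-field ligand (high in the spectrochemical series). A 3d d⁸ ion with strong-field ligands gains enough CFSE to favour square planar over tetrahedral. → square planar.
For [Ag(CN)4]^3-: Summing ligand charges against the −3 overall charge gives an oxidation state of +1 for silver. Silver is a group-11 element; Ag(I) is therefore d¹⁰. A d¹⁰ ion has no crystal-field stabilisation preference between square planar and tetrahedral, so four ligands adopt the sterically favoured tetrahedral geometry. → tetrahedral.

[Ni(NO2)4]^2-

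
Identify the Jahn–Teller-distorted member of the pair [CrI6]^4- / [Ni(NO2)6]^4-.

[CrI6]^4-

[CrI6]^4-: Each iodide is −1; balancing the −4 overall charge requires Cr(II). Group 6 minus oxidation state 2 gives a d⁴ configuration. Iodide is a weak-field ligand for a first-row metal, so the complex is high-spin. The t₂g³e_g¹ (high-spin) configuration has an unevenly filled e_g set; the Jahn–Teller theorem predicts a tetragonal distortion (typically axial elongation) to lift the degeneracy.
[Ni(NO2)6]^4-: Summing ligand charges against the −4 overall charge gives an oxidation state of +2 for nickel. Ni sits in group 10, so the d-electron count is 10 − 2 = 8. The d⁸ configuration leaves the e_g set evenly filled (or empty) — no strong Jahn–Teller driving force.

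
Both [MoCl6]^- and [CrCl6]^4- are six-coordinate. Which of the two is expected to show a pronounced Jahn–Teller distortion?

[MoCl6]^-: Ligand charges: each chloride is −1. With an overall charge of −1 the molybdenum centre must be in the +5 oxidation state. Molybdenum is a group-6 element; Mo(V) is therefore d¹. The d¹ configuration leaves the e_g set evenly filled (or empty) — no strong Jahn–Teller driving force.
[CrCl6]^4-: Ligand charges: each chloride is −1. With an overall charge of −4 the chromium centre must be in the +2 oxidation state. Cr sits in group 6, so the d-electron count is 6 − 2 = 4. Chloride is a weak-field ligand for a first-row metal, so the complex is high-spin. The t₂g³e_g¹ (high-spin) configuration has an unevenly filled e_g set; the Jahn–Teller theorem predicts a tetragonal distortion (typically axial elongation) to lift the degeneracy.

[CrCl6]^4-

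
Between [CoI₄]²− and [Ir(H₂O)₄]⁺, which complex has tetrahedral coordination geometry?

For [CoI₄]²−: Ligand charges: each iodide is −1. With an overall charge of −2 the cobalt centre must be in the +2 oxidation state. Cobalt is a group-9 element; Co(II) is therefore d⁷. For a high-spin 3d d⁷ ion with weak-field ligands the small Δₜ gives little square-planar CFSE advantage, so four ligands adopt the sterically favoured tetrahedral geometry. → tetrahedral.
For [Ir(H₂O)₄]⁺: Summing ligand charges against the +1 overall charge gives an oxidation state of +1 for iridium. Ir sits in group 9, so the d-electron count is 9 − 1 = 8. A 5d d⁸ ion has a large crystal-field splitting; square planar leaves the high-energy d_{x²−y²} orbital empty and maximises CFSE. → square planar.

[CoI₄]²−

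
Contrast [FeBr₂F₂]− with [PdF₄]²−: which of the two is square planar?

[PdF₄]²−

For [FeBr₂F₂]−: Summing ligand charges against the −1 overall charge gives an oxidation state of +3 for iron. Iron is a group-8 element; Fe(III) is therefore d⁵. A high-spin d⁵ ion has zero CFSE in either geometry, so four ligands adopt the sterically favoured tetrahedral geometry. → tetrahedral.
For [PdF₄]²−: Ligand charges: each fluoride is −1. With an overall charge of −2 the palladium centre must be in the +2 oxidation state. Group 10 minus oxidation state 2 gives a d⁸ configuration. A 4d d⁸ ion has a large crystal-field splitting; square planar leaves the high-energy d_{x²−y²} orbital empty and maximises CFSE. → square planar.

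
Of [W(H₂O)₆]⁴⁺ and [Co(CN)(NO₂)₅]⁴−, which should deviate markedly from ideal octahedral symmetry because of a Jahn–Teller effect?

[Co(CN)(NO₂)₅]⁴−

[W(H₂O)₆]⁴⁺: Summing ligand charges against the +4 overall charge gives an oxidation state of +4 for tungsten. W sits in group 6, so the d-electron count is 6 − 4 = 2. The d² configuration leaves the e_g set evenly filled (or empty) — no strong Jahn–Teller driving force.
[Co(CN)(NO₂)₅]⁴−: Each cyanide is −1; each nitro (N-bound nitrite) is −1; balancing the −4 overall charge requires Co(II). Co sits in group 9, so the d-electron count is 9 − 2 = 7. Cyanide and nitro (N-bound nitrite) are strong-field ligands (high in the spectrochemical series) for a first-row metal, so the complex is low-spin. The t₂g⁶e_g¹ (low-spin) configuration has an unevenly filled e_g set; the Jahn–Teller theorem predicts a tetragonal distortion (typically axial elongation) to lift the degeneracy.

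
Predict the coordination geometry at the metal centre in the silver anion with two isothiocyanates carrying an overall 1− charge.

Ligand charges: each isothiocyanate is −1. With an overall charge of −1 the silver centre must be in the +1 oxidation state.
Ag sits in group 11, so the d-electron count is 11 − 1 = 10.
Coordination number: 2.
A d¹⁰ ion with only two ligands adopts a linear arrangement (sp hybridisation; no CFSE preference).

linear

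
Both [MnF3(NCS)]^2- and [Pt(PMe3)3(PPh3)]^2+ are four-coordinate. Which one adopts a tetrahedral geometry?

[MnF3(NCS)]^2-

For [MnF3(NCS)]^2-: Ligand charges: each fluoride is −1; each isothiocyanate is −1. With an overall charge of −2 the manganese centre must be in the +2 oxidation state. Mn sits in group 7, so the d-electron count is 7 − 2 = 5. A high-spin d⁵ ion has zero CFSE in either geometry, so four ligands adopt the sterically favoured tetrahedral geometry. → tetrahedral.
For [Pt(PMe3)3(PPh3)]^2+: Ligand charges: trimethylphosphine is neutral; triphenylphosphine is neutral. With an overall charge of +2 the platinum centre must be in the +2 oxidation state. Pt sits in group 10, so the d-electron count is 10 − 2 = 8. A 5d d⁸ ion has a large crystal-field splitting; square planar leaves the high-energy d_{x²−y²} orbital empty and maximises CFSE. → square planar.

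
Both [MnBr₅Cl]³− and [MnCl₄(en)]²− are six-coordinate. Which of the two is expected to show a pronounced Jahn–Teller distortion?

[MnBr₅Cl]³−: Ligand charges: each bromide is −1; each chloride is −1. With an overall charge of −3 the manganese centre must be in the +3 oxidation state. Manganese is a group-7 element; Mn(III) is therefore d⁴. Bromide and chloride are weak-field ligands for a first-row metal, so the complex is high-spin. The t₂g³e_g¹ (high-spin) configuration has an unevenly filled e_g set; the Jahn–Teller theorem predicts a tetragonal distortion (typically axial elongation) to lift the degeneracy.
[MnCl₄(en)]²−: Each chloride is −1; ethylenediamine is neutral; balancing the −2 overall charge requires Mn(II). Mn sits in group 7, so the d-electron count is 7 − 2 = 5. Chloride is a weak-field ligand for a first-row metal, so the complex is high-spin. The d⁵ configuration leaves the e_g set evenly filled (or empty) — no strong Jahn–Teller driving force.

[MnBr₅Cl]³−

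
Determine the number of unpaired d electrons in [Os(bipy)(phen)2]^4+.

Ligand charges: 2,2′-bipyridine is neutral; 1,10-phenanthroline is neutral. With an overall charge of +4 the osmium centre must be in the +4 oxidation state.
Os sits in group 8, so the d-electron count is 8 − 4 = 4.
Counting donor atoms: 1×2,2′-bipyridine (bidentate) → 2 donors; 2×1,10-phenanthroline (bidentate) → 4 donors. Coordination number = 6.
The spin state decides the count: a 5d ion has a large Δₒ and is invariably low-spin.
An octahedral low-spin d⁴ ion is t₂g⁴e_g⁰, giving 2 unpaired electrons.

2 unpaired electrons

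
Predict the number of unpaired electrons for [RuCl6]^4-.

0

Each chloride is −1; balancing the −4 overall charge requires Ru(II).
Ru sits in group 8, so the d-electron count is 8 − 2 = 6.
The spin state decides the count: a 4d ion has a large Δₒ and is invariably low-spin.
An octahedral low-spin d⁶ ion is t₂g⁶e_g⁰, giving 0 unpaired electrons.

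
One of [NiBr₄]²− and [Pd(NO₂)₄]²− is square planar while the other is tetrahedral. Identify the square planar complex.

[Pd(NO₂)₄]²−

For [NiBr₄]²−: Each bromide is −1; balancing the −2 overall charge requires Ni(II). Nickel is a group-10 element; Ni(II) is therefore d⁸. Bromide is a weak-field ligand. With weak-field ligands the CFSE gain from square planar is small, so a 3d d⁸ ion takes the sterically preferred tetrahedral geometry. → tetrahedral.
For [Pd(NO₂)₄]²−: Ligand charges: each nitro (N-bound nitrite) is −1. With an overall charge of −2 the palladium centre must be in the +2 oxidation state. Palladium is a group-10 element; Pd(II) is therefore d⁸. A 4d d⁸ ion has a large crystal-field splitting; square planar leaves the high-energy d_{x²−y²} orbital empty and maximises CFSE. → square planar.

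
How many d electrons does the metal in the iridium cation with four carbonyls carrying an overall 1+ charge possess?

d⁸

Carbonyl is neutral; balancing the +1 overall charge requires Ir(I).
Group 9 minus oxidation state 1 gives a d⁸ configuration.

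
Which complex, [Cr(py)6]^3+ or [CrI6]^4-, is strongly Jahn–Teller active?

[CrI6]^4-

[Cr(py)6]^3+: Ligand charges: pyridine is neutral. With an overall charge of +3 the chromium centre must be in the +3 oxidation state. Group 6 minus oxidation state 3 gives a d³ configuration. The d³ configuration leaves the e_g set evenly filled (or empty) — no strong Jahn–Teller driving force.
[CrI6]^4-: Summing ligand charges against the −4 overall charge gives an oxidation state of +2 for chromium. Cr sits in group 6, so the d-electron count is 6 − 2 = 4. Iodide is a weak-field ligand for a first-row metal, so the complex is high-spin. The t₂g³e_g¹ (high-spin) configuration has an unevenly filled e_g set; the Jahn–Teller theorem predicts a tetragonal distortion (typically axial elongation) to lift the degeneracy.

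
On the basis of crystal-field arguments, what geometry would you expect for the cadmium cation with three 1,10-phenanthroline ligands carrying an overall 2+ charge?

octahedral

Ligand charges: 1,10-phenanthroline is neutral. With an overall charge of +2 the cadmium centre must be in the +2 oxidation state.
Group 12 minus oxidation state 2 gives a d¹⁰ configuration.
Counting donor atoms: 3×1,10-phenanthroline (bidentate) → 6 donors. Coordination number = 6.
Six donors around a single metal centre give an octahedral coordination sphere.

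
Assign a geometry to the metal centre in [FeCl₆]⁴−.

octahedral

Each chloride is −1; balancing the −4 overall charge requires Fe(II).
Iron is a group-8 element; Fe(II) is therefore d⁶.
With 6 monodentate ligands the coordination number is 6.
Six donors around a single metal centre give an octahedral coordination sphere.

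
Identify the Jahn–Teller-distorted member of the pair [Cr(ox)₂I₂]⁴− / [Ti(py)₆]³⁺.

[Cr(ox)₂I₂]⁴−

[Cr(ox)₂I₂]⁴−: Each oxalate is −2; each iodide is −1; balancing the −4 overall charge requires Cr(II). Cr sits in group 6, so the d-electron count is 6 − 2 = 4. Iodide and oxalate are weak-field ligands for a first-row metal, so the complex is high-spin. The t₂g³e_g¹ (high-spin) configuration has an unevenly filled e_g set; the Jahn–Teller theorem predicts a tetragonal distortion (typically axial elongation) to lift the degeneracy.
[Ti(py)₆]³⁺: Summing ligand charges against the +3 overall charge gives an oxidation state of +3 for titanium. Ti sits in group 4, so the d-electron count is 4 − 3 = 1. The d¹ configuration leaves the e_g set evenly filled (or empty) — no strong Jahn–Teller driving force.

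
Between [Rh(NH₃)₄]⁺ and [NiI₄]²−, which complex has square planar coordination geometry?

[Rh(NH₃)₄]⁺

For [Rh(NH₃)₄]⁺: Ammonia is neutral; balancing the +1 overall charge requires Rh(I). Rh sits in group 9, so the d-electron count is 9 − 1 = 8. A 4d d⁸ ion has a large crystal-field splitting; square planar leaves the high-energy d_{x²−y²} orbital empty and maximises CFSE. → square planar.
For [NiI₄]²−: Ligand charges: each iodide is −1. With an overall charge of −2 the nickel centre must be in the +2 oxidation state. Group 10 minus oxidation state 2 gives a d⁸ configuration. Iodide is a weak-field ligand. With weak-field ligands the CFSE gain from square planar is small, so a 3d d⁸ ion takes the sterically preferred tetrahedral geometry. → tetrahedral.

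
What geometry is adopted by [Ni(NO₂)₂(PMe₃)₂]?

square planar

Ligand charges: each nitro (N-bound nitrite) is −1; trimethylphosphine is neutral. With an overall charge of 0 the nickel centre must be in the +2 oxidation state.
Ni sits in group 10, so the d-electron count is 10 − 2 = 8.
With 4 monodentate ligands the coordination number is 4.
Nitro (N-bound nitrite) and trimethylphosphine are strong-field ligands (high in the spectrochemical series).
A 3d d⁸ ion with strong-field ligands gains enough CFSE to favour square planar over tetrahedral.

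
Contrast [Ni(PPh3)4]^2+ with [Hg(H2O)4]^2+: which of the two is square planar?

For [Ni(PPh3)4]^2+: Triphenylphosphine is neutral; balancing the +2 overall charge requires Ni(II). Group 10 minus oxidation state 2 gives a d⁸ configuration. Triphenylphosphine is a strong-field ligand (high in the spectrochemical series). A 3d d⁸ ion with strong-field ligands gains enough CFSE to favour square planar over tetrahedral. → square planar.
For [Hg(H2O)4]^2+: Ligand charges: water is neutral. With an overall charge of +2 the mercury centre must be in the +2 oxidation state. Mercury is a group-12 element; Hg(II) is therefore d¹⁰. A d¹⁰ ion has no crystal-field stabilisation preference between square planar and tetrahedral, so four ligands adopt the sterically favoured tetrahedral geometry. → tetrahedral.

[Ni(PPh3)4]^2+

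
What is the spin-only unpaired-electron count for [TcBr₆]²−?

Ligand charges: each bromide is −1. With an overall charge of −2 the technetium centre must be in the +4 oxidation state.
Technetium is a group-7 element; Tc(IV) is therefore d³.
In an octahedral field the d³ configuration is t₂g³e_g⁰ (only one arrangement possible), giving 3 unpaired electrons.

3 unpaired electrons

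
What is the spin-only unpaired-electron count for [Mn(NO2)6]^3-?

Ligand charges: each nitro (N-bound nitrite) is −1. With an overall charge of −3 the manganese centre must be in the +3 oxidation state.
Manganese is a group-7 element; Mn(III) is therefore d⁴.
The spin state decides the count: Nitro (N-bound nitrite) is a strong-field ligand (high in the spectrochemical series) for a first-row metal, so the complex is low-spin.
An octahedral low-spin d⁴ ion is t₂g⁴e_g⁰, giving 2 unpaired electrons.

2 unpaired electrons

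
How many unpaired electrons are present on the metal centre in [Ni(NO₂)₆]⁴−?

2 unpaired electrons

Summing ligand charges against the −4 overall charge gives an oxidation state of +2 for nickel.
Ni sits in group 10, so the d-electron count is 10 − 2 = 8.
In an octahedral field the d⁸ configuration is t₂g⁶e_g² (only one arrangement possible), giving 2 unpaired electrons.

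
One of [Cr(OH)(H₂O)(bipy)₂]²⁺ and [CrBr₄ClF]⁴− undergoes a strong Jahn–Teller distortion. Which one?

[CrBr₄ClF]⁴−

[Cr(OH)(H₂O)(bipy)₂]²⁺: Ligand charges: each hydroxide is −1; water is neutral; 2,2′-bipyridine is neutral. With an overall charge of +2 the chromium centre must be in the +3 oxidation state. Chromium is a group-6 element; Cr(III) is therefore d³. The d³ configuration leaves the e_g set evenly filled (or empty) — no strong Jahn–Teller driving force.
[CrBr₄ClF]⁴−: Ligand charges: each bromide is −1; each chloride is −1; each fluoride is −1. With an overall charge of −4 the chromium centre must be in the +2 oxidation state. Cr sits in group 6, so the d-electron count is 6 − 2 = 4. Bromide, chloride, and fluoride are weak-field ligands for a first-row metal, so the complex is high-spin. The t₂g³e_g¹ (high-spin) configuration has an unevenly filled e_g set; the Jahn–Teller theorem predicts a tetragonal distortion (typically axial elongation) to lift the degeneracy.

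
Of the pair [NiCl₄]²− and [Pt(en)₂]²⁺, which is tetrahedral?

[NiCl₄]²−

For [NiCl₄]²−: Ligand charges: each chloride is −1. With an overall charge of −2 the nickel centre must be in the +2 oxidation state. Group 10 minus oxidation state 2 gives a d⁸ configuration. Chloride is a weak-field ligand. With weak-field ligands the CFSE gain from square planar is small, so a 3d d⁸ ion takes the sterically preferred tetrahedral geometry. → tetrahedral.
For [Pt(en)₂]²⁺: Summing ligand charges against the +2 overall charge gives an oxidation state of +2 for platinum. Pt sits in group 10, so the d-electron count is 10 − 2 = 8. A 5d d⁸ ion has a large crystal-field splitting; square planar leaves the high-energy d_{x²−y²} orbital empty and maximises CFSE. → square planar.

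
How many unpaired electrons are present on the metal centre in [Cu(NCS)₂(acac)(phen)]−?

Each isothiocyanate is −1; each acetylacetonate is −1; 1,10-phenanthroline is neutral; balancing the −1 overall charge requires Cu(II).
Copper is a group-11 element; Cu(II) is therefore d⁹.
Counting donor atoms: 2×isothiocyanate (monodentate) → 2 donors; 1×acetylacetonate (bidentate) → 2 donors; 1×1,10-phenanthroline (bidentate) → 2 donors. Coordination number = 6.
In an octahedral field the d⁹ configuration is t₂g⁶e_g³ (only one arrangement possible), giving 1 unpaired electron.

1 unpaired electron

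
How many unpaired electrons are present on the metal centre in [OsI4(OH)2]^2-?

2

Ligand charges: each iodide is −1; each hydroxide is −1. With an overall charge of −2 the osmium centre must be in the +4 oxidation state.
Group 8 minus oxidation state 4 gives a d⁴ configuration.
The spin state decides the count: a 5d ion has a large Δₒ and is invariably low-spin.
An octahedral low-spin d⁴ ion is t₂g⁴e_g⁰, giving 2 unpaired electrons.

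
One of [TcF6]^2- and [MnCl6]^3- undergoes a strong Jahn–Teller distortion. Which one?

[MnCl6]^3-

[TcF6]^2-: Summing ligand charges against the −2 overall charge gives an oxidation state of +4 for technetium. Group 7 minus oxidation state 4 gives a d³ configuration. The d³ configuration leaves the e_g set evenly filled (or empty) — no strong Jahn–Teller driving force.
[MnCl6]^3-: Summing ligand charges against the −3 overall charge gives an oxidation state of +3 for manganese. Manganese is a group-7 element; Mn(III) is therefore d⁴. Chloride is a weak-field ligand for a first-row metal, so the complex is high-spin. The t₂g³e_g¹ (high-spin) configuration has an unevenly filled e_g set; the Jahn–Teller theorem predicts a tetragonal distortion (typically axial elongation) to lift the degeneracy.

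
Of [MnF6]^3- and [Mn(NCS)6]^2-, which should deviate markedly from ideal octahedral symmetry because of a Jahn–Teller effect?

[MnF6]^3-: Each fluoride is −1; balancing the −3 overall charge requires Mn(III). Group 7 minus oxidation state 3 gives a d⁴ configuration. Fluoride is a weak-field ligand for a first-row metal, so the complex is high-spin. The t₂g³e_g¹ (high-spin) configuration has an unevenly filled e_g set; the Jahn–Teller theorem predicts a tetragonal distortion (typically axial elongation) to lift the degeneracy.
[Mn(NCS)6]^2-: Ligand charges: each isothiocyanate is −1. With an overall charge of −2 the manganese centre must be in the +4 oxidation state. Mn sits in group 7, so the d-electron count is 7 − 4 = 3. The d³ configuration leaves the e_g set evenly filled (or empty) — no strong Jahn–Teller driving force.

[MnF6]^3-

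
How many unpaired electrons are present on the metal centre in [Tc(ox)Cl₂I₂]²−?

Summing ligand charges against the −2 overall charge gives an oxidation state of +4 for technetium.
Tc sits in group 7, so the d-electron count is 7 − 4 = 3.
Counting donor atoms: 1×oxalate (bidentate) → 2 donors; 2×chloride (monodentate) → 2 donors; 2×iodide (monodentate) → 2 donors. Coordination number = 6.
In an octahedral field the d³ configuration is t₂g³e_g⁰ (only one arrangement possible), giving 3 unpaired electrons.

3 unpaired electrons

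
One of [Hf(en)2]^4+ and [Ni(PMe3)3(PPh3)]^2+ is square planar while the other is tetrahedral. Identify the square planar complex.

[Ni(PMe3)3(PPh3)]^2+

For [Hf(en)2]^4+: Summing ligand charges against the +4 overall charge gives an oxidation state of +4 for hafnium. Group 4 minus oxidation state 4 gives a d⁰ configuration. A d⁰ ion has no crystal-field stabilisation preference between square planar and tetrahedral, so four ligands adopt the sterically favoured tetrahedral geometry. → tetrahedral.
For [Ni(PMe3)3(PPh3)]^2+: Trimethylphosphine is neutral; triphenylphosphine is neutral; balancing the +2 overall charge requires Ni(II). Ni sits in group 10, so the d-electron count is 10 − 2 = 8. Trimethylphosphine and triphenylphosphine are strong-field ligands (high in the spectrochemical series). A 3d d⁸ ion with strong-field ligands gains enough CFSE to favour square planar over tetrahedral. → square planar.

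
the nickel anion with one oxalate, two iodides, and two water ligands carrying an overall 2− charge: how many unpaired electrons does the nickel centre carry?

Summing ligand charges against the −2 overall charge gives an oxidation state of +2 for nickel.
Nickel is a group-10 element; Ni(II) is therefore d⁸.
Counting donor atoms: 1×oxalate (bidentate) → 2 donors; 2×iodide (monodentate) → 2 donors; 2×water (monodentate) → 2 donors. Coordination number = 6.
In an octahedral field the d⁸ configuration is t₂g⁶e_g² (only one arrangement possible), giving 2 unpaired electrons.

2 unpaired electrons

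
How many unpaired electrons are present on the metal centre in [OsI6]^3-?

Ligand charges: each iodide is −1. With an overall charge of −3 the osmium centre must be in the +3 oxidation state.
Os sits in group 8, so the d-electron count is 8 − 3 = 5.
The spin state decides the count: a 5d ion has a large Δₒ and is invariably low-spin.
An octahedral low-spin d⁵ ion is t₂g⁵e_g⁰, giving 1 unpaired electron.

1 unpaired electron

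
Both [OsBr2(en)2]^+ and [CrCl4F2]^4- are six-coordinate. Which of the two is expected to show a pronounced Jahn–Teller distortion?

[OsBr2(en)2]^+: Summing ligand charges against the +1 overall charge gives an oxidation state of +3 for osmium. Osmium is a group-8 element; Os(III) is therefore d⁵. A 5d ion has a large Δₒ and is invariably low-spin. The d⁵ configuration leaves the e_g set evenly filled (or empty) — no strong Jahn–Teller driving force.
[CrCl4F2]^4-: Each chloride is −1; each fluoride is −1; balancing the −4 overall charge requires Cr(II). Group 6 minus oxidation state 2 gives a d⁴ configuration. Chloride and fluoride are weak-field ligands for a first-row metal, so the complex is high-spin. The t₂g³e_g¹ (high-spin) configuration has an unevenly filled e_g set; the Jahn–Teller theorem predicts a tetragonal distortion (typically axial elongation) to lift the degeneracy.

[CrCl4F2]^4-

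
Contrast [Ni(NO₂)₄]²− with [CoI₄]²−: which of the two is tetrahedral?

For [Ni(NO₂)₄]²−: Summing ligand charges against the −2 overall charge gives an oxidation state of +2 for nickel. Group 10 minus oxidation state 2 gives a d⁸ configuration. Nitro (N-bound nitrite) is a strong-field ligand (high in the spectrochemical series). A 3d d⁸ ion with strong-field ligands gains enough CFSE to favour square planar over tetrahedral. → square planar.
For [CoI₄]²−: Each iodide is −1; balancing the −2 overall charge requires Co(II). Group 9 minus oxidation state 2 gives a d⁷ configuration. For a high-spin 3d d⁷ ion with weak-field ligands the small Δₜ gives little square-planar CFSE advantage, so four ligands adopt the sterically favoured tetrahedral geometry. → tetrahedral.

[CoI₄]²−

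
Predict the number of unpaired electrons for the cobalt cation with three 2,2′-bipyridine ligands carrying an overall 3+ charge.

2,2′-bipyridine is neutral; balancing the +3 overall charge requires Co(III).
Co sits in group 9, so the d-electron count is 9 − 3 = 6.
Counting donor atoms: 3×2,2′-bipyridine (bidentate) → 6 donors. Coordination number = 6.
The spin state decides the count: Co(III) has an exceptionally large octahedral splitting and is low-spin with essentially every ligand except fluoride.
An octahedral low-spin d⁶ ion is t₂g⁶e_g⁰, giving 0 unpaired electrons.

0 unpaired electrons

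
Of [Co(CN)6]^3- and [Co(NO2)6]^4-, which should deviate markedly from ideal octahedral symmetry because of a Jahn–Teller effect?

[Co(CN)6]^3-: Summing ligand charges against the −3 overall charge gives an oxidation state of +3 for cobalt. Group 9 minus oxidation state 3 gives a d⁶ configuration. Co(III) has an exceptionally large octahedral splitting and is low-spin with essentially every ligand except fluoride. The d⁶ configuration leaves the e_g set evenly filled (or empty) — no strong Jahn–Teller driving force.
[Co(NO2)6]^4-: Summing ligand charges against the −4 overall charge gives an oxidation state of +2 for cobalt. Cobalt is a group-9 element; Co(II) is therefore d⁷. Nitro (N-bound nitrite) is a strong-field ligand (high in the spectrochemical series) for a first-row metal, so the complex is low-spin. The t₂g⁶e_g¹ (low-spin) configuration has an unevenly filled e_g set; the Jahn–Teller theorem predicts a tetragonal distortion (typically axial elongation) to lift the degeneracy.

[Co(NO2)6]^4-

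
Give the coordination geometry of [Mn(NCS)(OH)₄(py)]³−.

Each isothiocyanate is −1; each hydroxide is −1; pyridine is neutral; balancing the −3 overall charge requires Mn(II).
Group 7 minus oxidation state 2 gives a d⁵ configuration.
Coordination number: 6.
Six donors around a single metal centre give an octahedral coordination sphere.

octahedral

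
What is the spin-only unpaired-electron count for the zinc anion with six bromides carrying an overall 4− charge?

Each bromide is −1; balancing the −4 overall charge requires Zn(II).
Zn sits in group 12, so the d-electron count is 12 − 2 = 10.
In an octahedral field the d¹⁰ configuration is t₂g⁶e_g⁴, giving 0 unpaired electrons.

0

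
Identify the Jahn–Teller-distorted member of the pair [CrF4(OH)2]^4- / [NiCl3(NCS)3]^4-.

[CrF4(OH)2]^4-: Ligand charges: each fluoride is −1; each hydroxide is −1. With an overall charge of −4 the chromium centre must be in the +2 oxidation state. Chromium is a group-6 element; Cr(II) is therefore d⁴. Fluoride and hydroxide are weak-field ligands for a first-row metal, so the complex is high-spin. The t₂g³e_g¹ (high-spin) configuration has an unevenly filled e_g set; the Jahn–Teller theorem predicts a tetragonal distortion (typically axial elongation) to lift the degeneracy.
[NiCl3(NCS)3]^4-: Each chloride is −1; each isothiocyanate is −1; balancing the −4 overall charge requires Ni(II). Ni sits in group 10, so the d-electron count is 10 − 2 = 8. The d⁸ configuration leaves the e_g set evenly filled (or empty) — no strong Jahn–Teller driving force.

[CrF4(OH)2]^4-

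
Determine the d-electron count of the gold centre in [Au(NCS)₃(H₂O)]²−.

Summing ligand charges against the −2 overall charge gives an oxidation state of +1 for gold.
Au sits in group 11, so the d-electron count is 11 − 1 = 10.

d10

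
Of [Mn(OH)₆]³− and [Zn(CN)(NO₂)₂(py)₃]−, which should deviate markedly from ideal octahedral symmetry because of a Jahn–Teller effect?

[Mn(OH)₆]³−

[Mn(OH)₆]³−: Ligand charges: each hydroxide is −1. With an overall charge of −3 the manganese centre must be in the +3 oxidation state. Group 7 minus oxidation state 3 gives a d⁴ configuration. Hydroxide is a weak-field ligand for a first-row metal, so the complex is high-spin. The t₂g³e_g¹ (high-spin) configuration has an unevenly filled e_g set; the Jahn–Teller theorem predicts a tetragonal distortion (typically axial elongation) to lift the degeneracy.
[Zn(CN)(NO₂)₂(py)₃]−: Ligand charges: each cyanide is −1; each nitro (N-bound nitrite) is −1; pyridine is neutral. With an overall charge of −1 the zinc centre must be in the +2 oxidation state. Zinc is a group-12 element; Zn(II) is therefore d¹⁰. The d¹⁰ configuration leaves the e_g set evenly filled (or empty) — no strong Jahn–Teller driving force.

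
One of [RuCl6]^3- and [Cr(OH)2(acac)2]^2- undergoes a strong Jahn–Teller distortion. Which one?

[RuCl6]^3-: Ligand charges: each chloride is −1. With an overall charge of −3 the ruthenium centre must be in the +3 oxidation state. Group 8 minus oxidation state 3 gives a d⁵ configuration. A 4d ion has a large Δₒ and is invariably low-spin. The d⁵ configuration leaves the e_g set evenly filled (or empty) — no strong Jahn–Teller driving force.
[Cr(OH)2(acac)2]^2-: Summing ligand charges against the −2 overall charge gives an oxidation state of +2 for chromium. Group 6 minus oxidation state 2 gives a d⁴ configuration. Acetylacetonate and hydroxide are weak-field ligands for a first-row metal, so the complex is high-spin. The t₂g³e_g¹ (high-spin) configuration has an unevenly filled e_g set; the Jahn–Teller theorem predicts a tetragonal distortion (typically axial elongation) to lift the degeneracy.

[Cr(OH)2(acac)2]^2-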